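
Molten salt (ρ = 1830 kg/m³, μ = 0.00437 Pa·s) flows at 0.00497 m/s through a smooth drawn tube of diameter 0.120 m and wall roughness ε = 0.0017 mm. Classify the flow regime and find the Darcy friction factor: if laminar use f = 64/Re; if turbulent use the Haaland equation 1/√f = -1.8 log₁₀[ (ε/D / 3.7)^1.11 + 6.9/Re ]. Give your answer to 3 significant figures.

Re = ρVD/μ = 1830·0.00497·0.12/0.00437 = 249.8.
Re < 2300 → laminar, so f = 64/Re = 0.2563 (roughness is irrelevant in laminar flow).

f ≈ 0.256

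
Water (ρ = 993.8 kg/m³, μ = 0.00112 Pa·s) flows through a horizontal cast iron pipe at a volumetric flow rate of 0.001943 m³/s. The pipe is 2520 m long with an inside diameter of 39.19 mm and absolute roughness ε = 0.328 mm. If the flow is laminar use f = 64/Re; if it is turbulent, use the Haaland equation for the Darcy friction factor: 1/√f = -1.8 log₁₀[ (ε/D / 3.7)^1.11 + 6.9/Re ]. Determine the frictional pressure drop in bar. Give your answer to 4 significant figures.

ΔP ≈ 30.58 bar

Cross-sectional area A = πD²/4 = π(0.03919)²/4 = 0.001206 m²; mean velocity V = Q/A = 0.001943/0.001206 = 1.611 m/s.
Reynolds number Re = ρVD/μ = 993.8 · 1.611 · 0.03919 / 0.00112 = 5.601e+04.
Re > 4000 → turbulent. Relative roughness ε/D = 0.000328/0.03919 = 0.00837. Haaland: 1/√f = -1.8 log₁₀[(0.00837/3.7)^1.11 + 6.9/5.601e+04] = -1.8 log₁₀[0.00116 + 0.000123] = 5.207, so f = 0.03689.
Darcy-Weisbach: ΔP = f(L/D)(ρV²/2) = 0.03689·(2520/0.03919)·(993.8·1.611²/2) = 0.03689·6.43e+04·1289 = 3.058e+06 Pa.
ΔP = 3.058e+06 Pa = 30.58 bar.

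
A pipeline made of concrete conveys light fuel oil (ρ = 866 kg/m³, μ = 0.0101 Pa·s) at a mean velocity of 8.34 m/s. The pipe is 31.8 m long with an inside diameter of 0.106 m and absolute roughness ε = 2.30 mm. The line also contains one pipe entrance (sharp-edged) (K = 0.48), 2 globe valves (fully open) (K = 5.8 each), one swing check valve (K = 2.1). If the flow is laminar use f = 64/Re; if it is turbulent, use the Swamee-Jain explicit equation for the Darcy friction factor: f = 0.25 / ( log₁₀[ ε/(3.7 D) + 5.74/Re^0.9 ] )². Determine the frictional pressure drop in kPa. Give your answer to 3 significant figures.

Reynolds number Re = ρVD/μ = 866 · 8.34 · 0.106 / 0.0101 = 7.58e+04.
Re > 4000 → turbulent. Relative roughness ε/D = 0.0023/0.106 = 0.0217. Swamee-Jain: f = 0.25/(log₁₀[0.0217/3.7 + 5.74/7.58e+04^0.9])² = 0.25/(log₁₀[0.00586 + 0.000233])² = 0.25/(-2.215)² = 0.05096.
Total minor-loss coefficient ΣK = 1·0.48 + 2·5.8 + 1·2.1 = 14.2.
ΔP = [f·L/D + ΣK]·(ρV²/2) = [0.05096·31.8/0.106 + 14.2]·(866·8.34²/2) = [15.29 + 14.2]·3.012e+04 = 8.875e+05 Pa.
ΔP = 8.875e+05 Pa = 888 kPa.

ΔP ≈ 888 kPa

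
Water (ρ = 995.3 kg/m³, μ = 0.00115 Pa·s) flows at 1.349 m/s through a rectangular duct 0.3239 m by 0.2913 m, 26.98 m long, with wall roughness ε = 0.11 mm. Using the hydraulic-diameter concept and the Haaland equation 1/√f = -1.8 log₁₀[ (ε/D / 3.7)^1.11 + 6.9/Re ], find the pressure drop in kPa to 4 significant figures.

ΔP ≈ 1.352 kPa

Hydraulic diameter D_h = 4A/P = 4·(0.3239·0.2913)/(2·(0.3239+0.2913)) = 0.3774/1.23 = 0.3067 m.
Re = ρVD_h/μ = 995.3·1.349·0.3067/0.00115 = 3.581e+05.
ε/D_h = 0.00011/0.3067 = 0.000359; Haaland gives 1/√f = -1.8 log₁₀[3.51e-05+1.93e-05] = 7.677, so f = 0.01697.
ΔP = f(L/D_h)(ρV²/2) = 0.01697·26.98/0.3067·905.6 = 1352 Pa.
ΔP = 1.352 kPa.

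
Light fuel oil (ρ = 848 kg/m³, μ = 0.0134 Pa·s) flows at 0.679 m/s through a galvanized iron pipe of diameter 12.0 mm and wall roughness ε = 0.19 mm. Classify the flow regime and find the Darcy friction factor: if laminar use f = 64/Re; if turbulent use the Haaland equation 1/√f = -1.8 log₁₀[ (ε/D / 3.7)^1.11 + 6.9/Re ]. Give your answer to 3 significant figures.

Re = ρVD/μ = 848·0.679·0.012/0.0134 = 515.6.
Re < 2300 → laminar, so f = 64/Re = 0.1241 (roughness is irrelevant in laminar flow).

f ≈ 0.124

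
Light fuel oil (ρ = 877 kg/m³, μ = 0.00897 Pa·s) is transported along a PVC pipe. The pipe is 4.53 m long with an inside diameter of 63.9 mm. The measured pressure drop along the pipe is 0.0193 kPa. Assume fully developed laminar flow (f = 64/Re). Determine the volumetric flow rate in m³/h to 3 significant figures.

For laminar flow, f = 64/Re with Re = ρVD/μ, so Darcy-Weisbach reduces to ΔP = 32μLV/D². Solving for V: V = ΔP·D²/(32μL) = 19.3·(0.0639)²/(32·0.00897·4.53) = 0.06061 m/s.
Check: Re = ρVD/μ = 877·0.06061·0.0639/0.00897 = 378.6 < 2300, so the laminar assumption holds.
Q = V·A = 0.06061·(π/4·0.0639²) = 0.0001944 m³/s = 0.700 m³/h.

Q ≈ 0.700 m³/h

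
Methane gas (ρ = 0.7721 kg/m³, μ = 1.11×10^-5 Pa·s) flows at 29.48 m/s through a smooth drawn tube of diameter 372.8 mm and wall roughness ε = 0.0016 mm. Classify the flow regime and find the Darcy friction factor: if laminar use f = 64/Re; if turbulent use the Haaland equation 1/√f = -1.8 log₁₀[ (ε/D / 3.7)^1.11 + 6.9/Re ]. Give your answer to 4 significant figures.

f ≈ 0.01219

Re = ρVD/μ = 0.7721·29.48·0.3728/1.11e-05 = 7.645e+05.
Re > 4000 → turbulent. ε/D = 1.6e-06/0.3728 = 4.29e-06; Haaland: 1/√f = -1.8 log₁₀[2.58e-07 + 9.03e-06] = 9.058, so f = 0.01219.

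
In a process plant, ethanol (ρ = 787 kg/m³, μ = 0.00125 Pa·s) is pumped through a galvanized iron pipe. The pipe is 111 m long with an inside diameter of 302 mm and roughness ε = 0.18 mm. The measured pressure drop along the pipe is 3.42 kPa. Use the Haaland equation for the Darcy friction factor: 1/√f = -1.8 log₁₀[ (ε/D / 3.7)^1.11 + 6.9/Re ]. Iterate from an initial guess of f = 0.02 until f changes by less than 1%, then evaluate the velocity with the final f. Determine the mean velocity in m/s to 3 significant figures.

V ≈ 1.11 m/s

Rearranging Darcy-Weisbach: V = √(2·ΔP·D/(f·L·ρ)). With ε/D = 0.00018/0.302 = 0.000596, iterate starting from f = 0.02:
  f = 0.02 → V = √(2·3420·0.302/(0.02·111·787)) = 1.087 m/s; Re = ρVD/μ = 2.067e+05; f → 0.01908
  f = 0.01908 → V = 1.113 m/s; Re = 2.117e+05; f → 0.01904
Converged (Δf/f < 1%). With the final f = 0.01904: V = √(2·3420·0.302/(0.01904·111·787)) = 1.114 m/s.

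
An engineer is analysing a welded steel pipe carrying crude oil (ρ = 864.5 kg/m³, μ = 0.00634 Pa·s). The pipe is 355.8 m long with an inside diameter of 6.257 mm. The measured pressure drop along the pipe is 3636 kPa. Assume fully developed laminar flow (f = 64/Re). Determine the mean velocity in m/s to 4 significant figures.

V ≈ 1.972 m/s

For laminar flow, f = 64/Re with Re = ρVD/μ, so Darcy-Weisbach reduces to ΔP = 32μLV/D². Solving for V: V = ΔP·D²/(32μL) = 3.636e+06·(0.006257)²/(32·0.00634·355.8) = 1.972 m/s.
Check: Re = ρVD/μ = 864.5·1.972·0.006257/0.00634 = 1682 < 2300, so the laminar assumption holds.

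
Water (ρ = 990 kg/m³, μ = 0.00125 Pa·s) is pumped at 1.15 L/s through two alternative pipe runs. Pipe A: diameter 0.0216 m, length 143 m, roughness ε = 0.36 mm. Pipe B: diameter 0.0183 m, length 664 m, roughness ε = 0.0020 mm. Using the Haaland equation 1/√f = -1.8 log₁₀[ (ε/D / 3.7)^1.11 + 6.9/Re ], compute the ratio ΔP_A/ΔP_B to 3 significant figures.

ΔP_A/ΔP_B ≈ 0.217

Pipe A: V = Q/A = 0.00115/0.0003664 = 3.138 m/s; Re = 5.369e+04; ε/D = 0.0167; Haaland → f = 0.04628; ΔP_A = f(L/D)(ρV²/2) = 1.494e+06 Pa.
Pipe B: V = Q/A = 0.00115/0.000263 = 4.372 m/s; Re = 6.337e+04; ε/D = 0.000109; Haaland → f = 0.02001; ΔP_B = f(L/D)(ρV²/2) = 6.871e+06 Pa.
ΔP_A/ΔP_B = 1.494e+06/6.871e+06 = 0.217.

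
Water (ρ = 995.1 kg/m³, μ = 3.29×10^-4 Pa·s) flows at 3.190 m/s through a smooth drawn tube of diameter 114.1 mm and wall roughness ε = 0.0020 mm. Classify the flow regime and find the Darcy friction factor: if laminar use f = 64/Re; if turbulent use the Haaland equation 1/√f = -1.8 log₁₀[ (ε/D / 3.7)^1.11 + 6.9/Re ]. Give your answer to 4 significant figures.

f ≈ 0.01175

Re = ρVD/μ = 995.1·3.19·0.1141/0.000329 = 1.101e+06.
Re > 4000 → turbulent. ε/D = 2e-06/0.1141 = 1.75e-05; Haaland: 1/√f = -1.8 log₁₀[1.23e-06 + 6.27e-06] = 9.225, so f = 0.01175.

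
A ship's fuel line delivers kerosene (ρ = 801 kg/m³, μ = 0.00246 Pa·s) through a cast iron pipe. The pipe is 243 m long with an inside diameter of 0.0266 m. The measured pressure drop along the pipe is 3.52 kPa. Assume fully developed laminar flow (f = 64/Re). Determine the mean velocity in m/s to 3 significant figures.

For laminar flow, f = 64/Re with Re = ρVD/μ, so Darcy-Weisbach reduces to ΔP = 32μLV/D². Solving for V: V = ΔP·D²/(32μL) = 3520·(0.0266)²/(32·0.00246·243) = 0.1302 m/s.
Check: Re = ρVD/μ = 801·0.1302·0.0266/0.00246 = 1128 < 2300, so the laminar assumption holds.

V ≈ 0.130 m/s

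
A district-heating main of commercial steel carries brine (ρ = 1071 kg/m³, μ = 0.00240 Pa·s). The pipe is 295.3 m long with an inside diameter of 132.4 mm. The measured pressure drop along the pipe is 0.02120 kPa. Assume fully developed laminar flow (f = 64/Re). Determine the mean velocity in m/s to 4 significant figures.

V ≈ 0.01639 m/s

For laminar flow, f = 64/Re with Re = ρVD/μ, so Darcy-Weisbach reduces to ΔP = 32μLV/D². Solving for V: V = ΔP·D²/(32μL) = 21.2·(0.1324)²/(32·0.0024·295.3) = 0.01639 m/s.
Check: Re = ρVD/μ = 1071·0.01639·0.1324/0.0024 = 968.2 < 2300, so the laminar assumption holds.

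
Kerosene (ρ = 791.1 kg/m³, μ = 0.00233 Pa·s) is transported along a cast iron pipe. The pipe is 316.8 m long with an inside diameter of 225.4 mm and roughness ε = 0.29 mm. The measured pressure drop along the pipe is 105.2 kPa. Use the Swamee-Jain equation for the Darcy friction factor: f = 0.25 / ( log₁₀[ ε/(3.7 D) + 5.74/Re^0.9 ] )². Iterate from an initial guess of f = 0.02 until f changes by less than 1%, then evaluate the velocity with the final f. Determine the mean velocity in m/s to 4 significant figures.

V ≈ 2.924 m/s

Rearranging Darcy-Weisbach: V = √(2·ΔP·D/(f·L·ρ)). With ε/D = 0.00029/0.2254 = 0.00129, iterate starting from f = 0.02:
  f = 0.02 → V = √(2·1.052e+05·0.2254/(0.02·316.8·791.1)) = 3.076 m/s; Re = ρVD/μ = 2.354e+05; f → 0.02208
  f = 0.02208 → V = 2.927 m/s; Re = 2.24e+05; f → 0.02213
Converged (Δf/f < 1%). With the final f = 0.02213: V = √(2·1.052e+05·0.2254/(0.02213·316.8·791.1)) = 2.924 m/s.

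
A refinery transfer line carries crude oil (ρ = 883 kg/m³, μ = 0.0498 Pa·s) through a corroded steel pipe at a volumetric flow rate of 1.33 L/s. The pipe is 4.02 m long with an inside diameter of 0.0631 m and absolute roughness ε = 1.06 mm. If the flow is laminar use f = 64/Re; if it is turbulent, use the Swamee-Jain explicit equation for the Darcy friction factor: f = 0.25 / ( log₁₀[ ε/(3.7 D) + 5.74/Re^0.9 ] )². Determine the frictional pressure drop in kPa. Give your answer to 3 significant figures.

Q = 1.33 L/s = 1.33/1000 = 0.00133 m³/s.
Cross-sectional area A = πD²/4 = π(0.0631)²/4 = 0.003127 m²; mean velocity V = Q/A = 0.00133/0.003127 = 0.4253 m/s.
Reynolds number Re = ρVD/μ = 883 · 0.4253 · 0.0631 / 0.0498 = 475.8.
Re < 2300 → laminar flow, so f = 64/Re = 64/475.8 = 0.1345 (the turbulent correlation is not needed).
Darcy-Weisbach: ΔP = f(L/D)(ρV²/2) = 0.1345·(4.02/0.0631)·(883·0.4253²/2) = 0.1345·63.71·79.86 = 684.3 Pa.
ΔP = 684.3 Pa = 0.684 kPa.

ΔP ≈ 0.684 kPa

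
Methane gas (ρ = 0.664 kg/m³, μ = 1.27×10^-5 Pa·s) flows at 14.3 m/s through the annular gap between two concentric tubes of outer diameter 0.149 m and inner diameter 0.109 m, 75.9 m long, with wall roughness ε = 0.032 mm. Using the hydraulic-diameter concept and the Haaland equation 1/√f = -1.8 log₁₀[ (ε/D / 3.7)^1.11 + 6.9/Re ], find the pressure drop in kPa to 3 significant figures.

Hydraulic diameter D_h = 4A/P = D_o - D_i = 0.149 - 0.109 = 0.04 m.
Re = ρVD_h/μ = 0.664·14.3·0.04/1.27e-05 = 2.991e+04.
ε/D_h = 3.2e-05/0.04 = 0.0008; Haaland gives 1/√f = -1.8 log₁₀[8.55e-05+0.000231] = 6.3, so f = 0.02519.
ΔP = f(L/D_h)(ρV²/2) = 0.02519·75.9/0.04·67.89 = 3246 Pa.
ΔP = 3.25 kPa.

ΔP ≈ 3.25 kPa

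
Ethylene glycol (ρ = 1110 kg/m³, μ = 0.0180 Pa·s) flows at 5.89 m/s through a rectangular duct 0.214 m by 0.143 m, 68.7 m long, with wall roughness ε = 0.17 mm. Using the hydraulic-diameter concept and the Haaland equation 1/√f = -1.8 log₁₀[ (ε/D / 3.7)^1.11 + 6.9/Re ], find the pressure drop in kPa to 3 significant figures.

ΔP ≈ 178 kPa

Hydraulic diameter D_h = 4A/P = 4·(0.214·0.143)/(2·(0.214+0.143)) = 0.1224/0.714 = 0.1714 m.
Re = ρVD_h/μ = 1110·5.89·0.1714/0.018 = 6.227e+04.
ε/D_h = 0.00017/0.1714 = 0.000992; Haaland gives 1/√f = -1.8 log₁₀[0.000108+0.000111] = 6.586, so f = 0.02305.
ΔP = f(L/D_h)(ρV²/2) = 0.02305·68.7/0.1714·1.925e+04 = 1.779e+05 Pa.
ΔP = 178 kPa.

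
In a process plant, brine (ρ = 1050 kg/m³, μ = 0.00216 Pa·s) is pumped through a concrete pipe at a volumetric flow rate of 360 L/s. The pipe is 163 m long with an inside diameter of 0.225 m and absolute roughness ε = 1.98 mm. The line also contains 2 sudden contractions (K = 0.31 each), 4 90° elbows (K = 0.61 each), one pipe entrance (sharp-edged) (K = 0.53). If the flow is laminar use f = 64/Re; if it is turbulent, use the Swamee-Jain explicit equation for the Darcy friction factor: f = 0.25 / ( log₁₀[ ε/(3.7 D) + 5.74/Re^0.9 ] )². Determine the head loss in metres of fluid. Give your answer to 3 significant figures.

Q = 360 L/s = 360/1000 = 0.36 m³/s.
Cross-sectional area A = πD²/4 = π(0.225)²/4 = 0.03976 m²; mean velocity V = Q/A = 0.36/0.03976 = 9.054 m/s.
Reynolds number Re = ρVD/μ = 1050 · 9.054 · 0.225 / 0.00216 = 9.903e+05.
Re > 4000 → turbulent. Relative roughness ε/D = 0.00198/0.225 = 0.0088. Swamee-Jain: f = 0.25/(log₁₀[0.0088/3.7 + 5.74/9.903e+05^0.9])² = 0.25/(log₁₀[0.00238 + 2.31e-05])² = 0.25/(-2.62)² = 0.03643.
Total minor-loss coefficient ΣK = 2·0.31 + 4·0.61 + 1·0.53 = 3.59.
ΔP = [f·L/D + ΣK]·(ρV²/2) = [0.03643·163/0.225 + 3.59]·(1050·9.054²/2) = [26.39 + 3.59]·4.304e+04 = 1.29e+06 Pa.
Head loss h_f = ΔP/(ρg) = 1.29e+06/(1050·9.81) = 125 m.

h_f ≈ 125 m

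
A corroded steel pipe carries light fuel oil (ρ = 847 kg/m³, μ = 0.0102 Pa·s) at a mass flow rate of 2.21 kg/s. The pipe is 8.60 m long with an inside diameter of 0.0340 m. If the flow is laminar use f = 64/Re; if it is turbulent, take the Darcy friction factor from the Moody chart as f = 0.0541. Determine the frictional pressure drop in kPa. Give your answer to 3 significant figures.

A = πD²/4 = π(0.034)²/4 = 0.0009079 m²; mean velocity V = ṁ/(ρA) = 2.21/(847 · 0.0009079) = 2.874 m/s.
Reynolds number Re = ρVD/μ = 847 · 2.874 · 0.034 / 0.0102 = 8114.
Re > 4000 → turbulent; use the Moody-chart value f = 0.0541.
Darcy-Weisbach: ΔP = f(L/D)(ρV²/2) = 0.0541·(8.6/0.034)·(847·2.874²/2) = 0.0541·252.9·3498 = 4.786e+04 Pa.
ΔP = 4.786e+04 Pa = 47.9 kPa.

ΔP ≈ 47.9 kPa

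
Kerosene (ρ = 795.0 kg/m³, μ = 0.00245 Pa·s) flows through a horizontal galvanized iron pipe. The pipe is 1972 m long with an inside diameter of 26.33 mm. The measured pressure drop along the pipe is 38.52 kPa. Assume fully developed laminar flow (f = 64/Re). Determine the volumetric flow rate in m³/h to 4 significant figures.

For laminar flow, f = 64/Re with Re = ρVD/μ, so Darcy-Weisbach reduces to ΔP = 32μLV/D². Solving for V: V = ΔP·D²/(32μL) = 3.852e+04·(0.02633)²/(32·0.00245·1972) = 0.1727 m/s.
Check: Re = ρVD/μ = 795·0.1727·0.02633/0.00245 = 1476 < 2300, so the laminar assumption holds.
Q = V·A = 0.1727·(π/4·0.02633²) = 9.405e-05 m³/s = 0.3386 m³/h.

Q ≈ 0.3386 m³/h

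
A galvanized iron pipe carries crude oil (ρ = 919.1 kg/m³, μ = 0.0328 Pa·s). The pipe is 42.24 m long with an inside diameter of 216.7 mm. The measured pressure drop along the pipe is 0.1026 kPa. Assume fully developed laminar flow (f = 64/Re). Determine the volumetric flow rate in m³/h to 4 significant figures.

For laminar flow, f = 64/Re with Re = ρVD/μ, so Darcy-Weisbach reduces to ΔP = 32μLV/D². Solving for V: V = ΔP·D²/(32μL) = 102.6·(0.2167)²/(32·0.0328·42.24) = 0.1087 m/s.
Check: Re = ρVD/μ = 919.1·0.1087·0.2167/0.0328 = 659.9 < 2300, so the laminar assumption holds.
Q = V·A = 0.1087·(π/4·0.2167²) = 0.004008 m³/s = 14.43 m³/h.

Q ≈ 14.43 m³/h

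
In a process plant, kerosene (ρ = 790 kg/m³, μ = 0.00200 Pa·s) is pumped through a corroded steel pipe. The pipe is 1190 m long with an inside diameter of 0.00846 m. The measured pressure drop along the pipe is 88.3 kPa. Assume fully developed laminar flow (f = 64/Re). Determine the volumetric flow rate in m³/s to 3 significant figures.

For laminar flow, f = 64/Re with Re = ρVD/μ, so Darcy-Weisbach reduces to ΔP = 32μLV/D². Solving for V: V = ΔP·D²/(32μL) = 8.83e+04·(0.00846)²/(32·0.002·1190) = 0.08298 m/s.
Check: Re = ρVD/μ = 790·0.08298·0.00846/0.002 = 277.3 < 2300, so the laminar assumption holds.
Q = V·A = 0.08298·(π/4·0.00846²) = 4.665e-06 m³/s = 4.66×10^-6 m³/s.

Q ≈ 4.66×10^-6 m³/s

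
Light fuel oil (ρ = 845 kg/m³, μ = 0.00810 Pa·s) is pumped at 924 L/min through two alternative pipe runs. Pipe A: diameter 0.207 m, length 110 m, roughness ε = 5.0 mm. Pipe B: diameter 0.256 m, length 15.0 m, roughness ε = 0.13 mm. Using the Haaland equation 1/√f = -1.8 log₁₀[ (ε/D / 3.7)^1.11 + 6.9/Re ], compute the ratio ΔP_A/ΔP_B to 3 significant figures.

Pipe A: V = Q/A = 0.0154/0.03365 = 0.4576 m/s; Re = 9882; ε/D = 0.0242; Haaland → f = 0.05582; ΔP_A = f(L/D)(ρV²/2) = 2624 Pa.
Pipe B: V = Q/A = 0.0154/0.05147 = 0.2992 m/s; Re = 7990; ε/D = 0.000508; Haaland → f = 0.03343; ΔP_B = f(L/D)(ρV²/2) = 74.08 Pa.
ΔP_A/ΔP_B = 2624/74.08 = 35.4.

ΔP_A/ΔP_B ≈ 35.4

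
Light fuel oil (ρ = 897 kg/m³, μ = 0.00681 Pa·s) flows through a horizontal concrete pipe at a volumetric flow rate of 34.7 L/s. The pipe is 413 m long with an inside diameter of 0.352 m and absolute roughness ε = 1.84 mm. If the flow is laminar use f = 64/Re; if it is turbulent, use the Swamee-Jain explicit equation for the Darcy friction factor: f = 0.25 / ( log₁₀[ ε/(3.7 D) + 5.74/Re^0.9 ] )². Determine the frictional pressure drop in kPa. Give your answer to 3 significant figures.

ΔP ≈ 2.41 kPa

Q = 34.7 L/s = 34.7/1000 = 0.0347 m³/s.
Cross-sectional area A = πD²/4 = π(0.352)²/4 = 0.09731 m²; mean velocity V = Q/A = 0.0347/0.09731 = 0.3566 m/s.
Reynolds number Re = ρVD/μ = 897 · 0.3566 · 0.352 / 0.00681 = 1.653e+04.
Re > 4000 → turbulent. Relative roughness ε/D = 0.00184/0.352 = 0.00523. Swamee-Jain: f = 0.25/(log₁₀[0.00523/3.7 + 5.74/1.653e+04^0.9])² = 0.25/(log₁₀[0.00141 + 0.000917])² = 0.25/(-2.633)² = 0.03607.
Darcy-Weisbach: ΔP = f(L/D)(ρV²/2) = 0.03607·(413/0.352)·(897·0.3566²/2) = 0.03607·1173·57.03 = 2413 Pa.
ΔP = 2413 Pa = 2.41 kPa.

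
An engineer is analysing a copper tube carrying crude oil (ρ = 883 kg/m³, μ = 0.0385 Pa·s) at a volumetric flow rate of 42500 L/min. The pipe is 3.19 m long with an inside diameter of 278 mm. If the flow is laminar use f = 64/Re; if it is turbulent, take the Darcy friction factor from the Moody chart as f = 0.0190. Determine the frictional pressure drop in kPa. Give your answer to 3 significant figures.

ΔP ≈ 13.1 kPa

Q = 42500 L/min = 42500/60000 = 0.7083 m³/s.
Cross-sectional area A = πD²/4 = π(0.278)²/4 = 0.0607 m²; mean velocity V = Q/A = 0.7083/0.0607 = 11.67 m/s.
Reynolds number Re = ρVD/μ = 883 · 11.67 · 0.278 / 0.0385 = 7.441e+04.
Re > 4000 → turbulent; use the Moody-chart value f = 0.0190.
Darcy-Weisbach: ΔP = f(L/D)(ρV²/2) = 0.019·(3.19/0.278)·(883·11.67²/2) = 0.019·11.47·6.012e+04 = 1.311e+04 Pa.
ΔP = 1.311e+04 Pa = 13.1 kPa.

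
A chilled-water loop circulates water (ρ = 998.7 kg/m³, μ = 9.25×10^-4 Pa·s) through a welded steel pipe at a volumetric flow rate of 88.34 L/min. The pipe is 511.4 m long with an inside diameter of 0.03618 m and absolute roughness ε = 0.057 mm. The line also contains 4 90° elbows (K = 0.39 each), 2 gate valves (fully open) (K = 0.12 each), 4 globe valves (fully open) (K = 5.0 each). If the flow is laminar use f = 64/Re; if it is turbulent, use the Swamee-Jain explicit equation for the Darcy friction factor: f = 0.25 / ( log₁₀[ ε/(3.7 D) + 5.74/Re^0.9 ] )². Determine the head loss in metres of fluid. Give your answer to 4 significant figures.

h_f ≈ 39.85 m

Q = 88.34 L/min = 88.34/60000 = 0.001472 m³/s.
Cross-sectional area A = πD²/4 = π(0.03618)²/4 = 0.001028 m²; mean velocity V = Q/A = 0.001472/0.001028 = 1.432 m/s.
Reynolds number Re = ρVD/μ = 998.7 · 1.432 · 0.03618 / 0.000925 = 5.594e+04.
Re > 4000 → turbulent. Relative roughness ε/D = 5.7e-05/0.03618 = 0.00158. Swamee-Jain: f = 0.25/(log₁₀[0.00158/3.7 + 5.74/5.594e+04^0.9])² = 0.25/(log₁₀[0.000426 + 0.000306])² = 0.25/(-3.136)² = 0.02543.
Total minor-loss coefficient ΣK = 4·0.39 + 2·0.12 + 4·5 = 21.8.
ΔP = [f·L/D + ΣK]·(ρV²/2) = [0.02543·511.4/0.03618 + 21.8]·(998.7·1.432²/2) = [359.4 + 21.8]·1024 = 3.904e+05 Pa.
Head loss h_f = ΔP/(ρg) = 3.904e+05/(998.7·9.81) = 39.85 m.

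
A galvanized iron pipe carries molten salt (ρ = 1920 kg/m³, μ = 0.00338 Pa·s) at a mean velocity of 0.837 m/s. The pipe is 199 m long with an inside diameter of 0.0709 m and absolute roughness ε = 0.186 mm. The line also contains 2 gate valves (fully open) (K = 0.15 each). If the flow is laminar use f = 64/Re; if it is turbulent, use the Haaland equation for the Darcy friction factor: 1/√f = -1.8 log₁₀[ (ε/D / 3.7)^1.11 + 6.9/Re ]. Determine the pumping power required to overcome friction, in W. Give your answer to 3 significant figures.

P ≈ 180 W

Reynolds number Re = ρVD/μ = 1920 · 0.837 · 0.0709 / 0.00338 = 3.371e+04.
Re > 4000 → turbulent. Relative roughness ε/D = 0.000186/0.0709 = 0.00262. Haaland: 1/√f = -1.8 log₁₀[(0.00262/3.7)^1.11 + 6.9/3.371e+04] = -1.8 log₁₀[0.000319 + 0.000205] = 5.905, so f = 0.02868.
Total minor-loss coefficient ΣK = 2·0.15 = 0.3.
ΔP = [f·L/D + ΣK]·(ρV²/2) = [0.02868·199/0.0709 + 0.3]·(1920·0.837²/2) = [80.49 + 0.3]·672.5 = 5.433e+04 Pa.
Q = V·A = 0.837·0.003948 = 0.003305 m³/s.
Pumping power P = QΔP = 0.003305·5.433e+04 = 179.6 W = 180 W.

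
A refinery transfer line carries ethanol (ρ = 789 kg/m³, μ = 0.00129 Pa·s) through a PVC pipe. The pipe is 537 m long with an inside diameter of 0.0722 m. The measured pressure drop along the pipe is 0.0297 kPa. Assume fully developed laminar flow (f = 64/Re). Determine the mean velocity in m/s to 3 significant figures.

For laminar flow, f = 64/Re with Re = ρVD/μ, so Darcy-Weisbach reduces to ΔP = 32μLV/D². Solving for V: V = ΔP·D²/(32μL) = 29.7·(0.0722)²/(32·0.00129·537) = 0.006984 m/s.
Check: Re = ρVD/μ = 789·0.006984·0.0722/0.00129 = 308.4 < 2300, so the laminar assumption holds.

V ≈ 0.00698 m/s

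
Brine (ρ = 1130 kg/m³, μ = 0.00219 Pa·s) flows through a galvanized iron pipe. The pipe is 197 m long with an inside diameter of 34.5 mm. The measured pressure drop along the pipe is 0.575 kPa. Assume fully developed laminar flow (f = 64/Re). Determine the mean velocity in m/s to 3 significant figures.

For laminar flow, f = 64/Re with Re = ρVD/μ, so Darcy-Weisbach reduces to ΔP = 32μLV/D². Solving for V: V = ΔP·D²/(32μL) = 575·(0.0345)²/(32·0.00219·197) = 0.04957 m/s.
Check: Re = ρVD/μ = 1130·0.04957·0.0345/0.00219 = 882.5 < 2300, so the laminar assumption holds.

V ≈ 0.0496 m/s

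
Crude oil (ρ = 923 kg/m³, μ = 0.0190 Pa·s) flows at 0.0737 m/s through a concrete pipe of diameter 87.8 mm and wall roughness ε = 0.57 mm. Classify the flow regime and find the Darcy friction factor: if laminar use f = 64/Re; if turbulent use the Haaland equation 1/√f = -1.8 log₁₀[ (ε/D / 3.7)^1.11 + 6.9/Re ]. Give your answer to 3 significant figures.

Re = ρVD/μ = 923·0.0737·0.0878/0.019 = 314.3.
Re < 2300 → laminar, so f = 64/Re = 0.2036 (roughness is irrelevant in laminar flow).

f ≈ 0.204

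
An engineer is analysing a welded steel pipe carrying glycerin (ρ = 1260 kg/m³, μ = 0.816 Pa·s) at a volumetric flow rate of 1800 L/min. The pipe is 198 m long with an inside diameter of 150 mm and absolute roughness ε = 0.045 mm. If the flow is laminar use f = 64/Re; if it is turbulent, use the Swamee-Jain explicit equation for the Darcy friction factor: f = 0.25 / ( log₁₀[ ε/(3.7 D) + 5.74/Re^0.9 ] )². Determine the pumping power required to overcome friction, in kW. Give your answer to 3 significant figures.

P ≈ 11.7 kW

Q = 1800 L/min = 1800/60000 = 0.03 m³/s.
Cross-sectional area A = πD²/4 = π(0.15)²/4 = 0.01767 m²; mean velocity V = Q/A = 0.03/0.01767 = 1.698 m/s.
Reynolds number Re = ρVD/μ = 1260 · 1.698 · 0.15 / 0.816 = 393.2.
Re < 2300 → laminar flow, so f = 64/Re = 64/393.2 = 0.1628 (the turbulent correlation is not needed).
Darcy-Weisbach: ΔP = f(L/D)(ρV²/2) = 0.1628·(198/0.15)·(1260·1.698²/2) = 0.1628·1320·1816 = 3.901e+05 Pa.
Pumping power P = QΔP = 0.03·3.901e+05 = 11700 W = 11.7 kW.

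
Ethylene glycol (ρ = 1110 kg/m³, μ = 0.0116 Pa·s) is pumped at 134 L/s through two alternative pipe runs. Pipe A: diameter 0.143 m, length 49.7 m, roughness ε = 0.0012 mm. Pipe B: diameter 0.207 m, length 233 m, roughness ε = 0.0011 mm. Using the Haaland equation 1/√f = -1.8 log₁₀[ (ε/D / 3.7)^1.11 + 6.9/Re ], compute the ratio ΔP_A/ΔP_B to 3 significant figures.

ΔP_A/ΔP_B ≈ 1.26

Pipe A: V = Q/A = 0.134/0.01606 = 8.343 m/s; Re = 1.142e+05; ε/D = 8.39e-06; Haaland → f = 0.01737; ΔP_A = f(L/D)(ρV²/2) = 2.333e+05 Pa.
Pipe B: V = Q/A = 0.134/0.03365 = 3.982 m/s; Re = 7.887e+04; ε/D = 5.31e-06; Haaland → f = 0.01876; ΔP_B = f(L/D)(ρV²/2) = 1.858e+05 Pa.
ΔP_A/ΔP_B = 2.333e+05/1.858e+05 = 1.26.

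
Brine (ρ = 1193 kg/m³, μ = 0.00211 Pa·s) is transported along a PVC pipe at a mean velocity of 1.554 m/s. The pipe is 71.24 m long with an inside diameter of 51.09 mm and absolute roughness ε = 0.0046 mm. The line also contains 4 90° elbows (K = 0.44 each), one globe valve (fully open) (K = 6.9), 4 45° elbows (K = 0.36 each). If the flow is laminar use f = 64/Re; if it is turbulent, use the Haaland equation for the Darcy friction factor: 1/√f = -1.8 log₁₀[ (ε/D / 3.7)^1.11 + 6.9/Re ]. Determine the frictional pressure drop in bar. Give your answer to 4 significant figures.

Reynolds number Re = ρVD/μ = 1193 · 1.554 · 0.05109 / 0.00211 = 4.489e+04.
Re > 4000 → turbulent. Relative roughness ε/D = 4.6e-06/0.05109 = 9e-05. Haaland: 1/√f = -1.8 log₁₀[(9e-05/3.7)^1.11 + 6.9/4.489e+04] = -1.8 log₁₀[7.56e-06 + 0.000154] = 6.826, so f = 0.02146.
Total minor-loss coefficient ΣK = 4·0.44 + 1·6.9 + 4·0.36 = 10.1.
ΔP = [f·L/D + ΣK]·(ρV²/2) = [0.02146·71.24/0.05109 + 10.1]·(1193·1.554²/2) = [29.92 + 10.1]·1440 = 5.765e+04 Pa.
ΔP = 5.765e+04 Pa = 0.5765 bar.

ΔP ≈ 0.5765 bar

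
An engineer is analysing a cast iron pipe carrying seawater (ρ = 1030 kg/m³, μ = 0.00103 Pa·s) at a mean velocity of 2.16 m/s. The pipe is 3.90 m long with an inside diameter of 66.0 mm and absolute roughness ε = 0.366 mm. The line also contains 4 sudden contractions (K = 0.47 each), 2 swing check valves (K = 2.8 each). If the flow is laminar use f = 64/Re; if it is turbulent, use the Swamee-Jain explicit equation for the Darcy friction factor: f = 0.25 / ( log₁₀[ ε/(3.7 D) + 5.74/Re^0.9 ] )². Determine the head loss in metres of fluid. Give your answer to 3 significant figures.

h_f ≈ 2.23 m

Reynolds number Re = ρVD/μ = 1030 · 2.16 · 0.066 / 0.00103 = 1.426e+05.
Re > 4000 → turbulent. Relative roughness ε/D = 0.000366/0.066 = 0.00555. Swamee-Jain: f = 0.25/(log₁₀[0.00555/3.7 + 5.74/1.426e+05^0.9])² = 0.25/(log₁₀[0.0015 + 0.000132])² = 0.25/(-2.788)² = 0.03217.
Total minor-loss coefficient ΣK = 4·0.47 + 2·2.8 = 7.48.
ΔP = [f·L/D + ΣK]·(ρV²/2) = [0.03217·3.9/0.066 + 7.48]·(1030·2.16²/2) = [1.901 + 7.48]·2403 = 2.254e+04 Pa.
Head loss h_f = ΔP/(ρg) = 2.254e+04/(1030·9.81) = 2.23 m.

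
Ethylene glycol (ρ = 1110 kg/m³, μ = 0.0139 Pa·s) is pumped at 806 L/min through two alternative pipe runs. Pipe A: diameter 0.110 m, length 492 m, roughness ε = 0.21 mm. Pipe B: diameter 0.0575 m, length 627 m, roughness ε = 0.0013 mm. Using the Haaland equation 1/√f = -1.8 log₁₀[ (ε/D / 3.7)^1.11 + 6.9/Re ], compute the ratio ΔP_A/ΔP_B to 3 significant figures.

ΔP_A/ΔP_B ≈ 0.0396

Pipe A: V = Q/A = 0.01343/0.009503 = 1.414 m/s; Re = 1.242e+04; ε/D = 0.00191; Haaland → f = 0.03195; ΔP_A = f(L/D)(ρV²/2) = 1.585e+05 Pa.
Pipe B: V = Q/A = 0.01343/0.002597 = 5.173 m/s; Re = 2.375e+04; ε/D = 2.26e-05; Haaland → f = 0.02471; ΔP_B = f(L/D)(ρV²/2) = 4.001e+06 Pa.
ΔP_A/ΔP_B = 1.585e+05/4.001e+06 = 0.0396.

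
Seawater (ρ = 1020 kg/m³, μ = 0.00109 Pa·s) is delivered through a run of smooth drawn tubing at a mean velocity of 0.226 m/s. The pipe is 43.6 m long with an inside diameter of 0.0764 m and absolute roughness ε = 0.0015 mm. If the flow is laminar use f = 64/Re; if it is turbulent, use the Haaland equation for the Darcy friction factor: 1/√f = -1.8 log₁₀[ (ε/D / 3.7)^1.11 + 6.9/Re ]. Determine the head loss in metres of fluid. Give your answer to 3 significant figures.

Reynolds number Re = ρVD/μ = 1020 · 0.226 · 0.0764 / 0.00109 = 1.616e+04.
Re > 4000 → turbulent. Relative roughness ε/D = 1.5e-06/0.0764 = 1.96e-05. Haaland: 1/√f = -1.8 log₁₀[(1.96e-05/3.7)^1.11 + 6.9/1.616e+04] = -1.8 log₁₀[1.39e-06 + 0.000427] = 6.063, so f = 0.02721.
Darcy-Weisbach: ΔP = f(L/D)(ρV²/2) = 0.02721·(43.6/0.0764)·(1020·0.226²/2) = 0.02721·570.7·26.05 = 404.4 Pa.
Head loss h_f = ΔP/(ρg) = 404.4/(1020·9.81) = 0.0404 m.

h_f ≈ 0.0404 m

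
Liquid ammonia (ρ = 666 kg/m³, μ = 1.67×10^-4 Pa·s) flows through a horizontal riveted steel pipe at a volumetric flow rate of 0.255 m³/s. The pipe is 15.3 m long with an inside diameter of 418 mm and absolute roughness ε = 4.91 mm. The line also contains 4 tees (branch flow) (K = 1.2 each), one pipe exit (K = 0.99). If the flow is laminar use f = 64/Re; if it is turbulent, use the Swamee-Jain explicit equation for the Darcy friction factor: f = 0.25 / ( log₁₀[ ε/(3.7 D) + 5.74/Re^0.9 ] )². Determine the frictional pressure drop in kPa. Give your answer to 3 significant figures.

Cross-sectional area A = πD²/4 = π(0.418)²/4 = 0.1372 m²; mean velocity V = Q/A = 0.255/0.1372 = 1.858 m/s.
Reynolds number Re = ρVD/μ = 666 · 1.858 · 0.418 / 0.000167 = 3.098e+06.
Re > 4000 → turbulent. Relative roughness ε/D = 0.00491/0.418 = 0.0117. Swamee-Jain: f = 0.25/(log₁₀[0.0117/3.7 + 5.74/3.098e+06^0.9])² = 0.25/(log₁₀[0.00317 + 8.26e-06])² = 0.25/(-2.497)² = 0.04009.
Total minor-loss coefficient ΣK = 4·1.2 + 1·0.99 = 5.79.
ΔP = [f·L/D + ΣK]·(ρV²/2) = [0.04009·15.3/0.418 + 5.79]·(666·1.858²/2) = [1.467 + 5.79]·1150 = 8345 Pa.
ΔP = 8345 Pa = 8.34 kPa.

ΔP ≈ 8.34 kPa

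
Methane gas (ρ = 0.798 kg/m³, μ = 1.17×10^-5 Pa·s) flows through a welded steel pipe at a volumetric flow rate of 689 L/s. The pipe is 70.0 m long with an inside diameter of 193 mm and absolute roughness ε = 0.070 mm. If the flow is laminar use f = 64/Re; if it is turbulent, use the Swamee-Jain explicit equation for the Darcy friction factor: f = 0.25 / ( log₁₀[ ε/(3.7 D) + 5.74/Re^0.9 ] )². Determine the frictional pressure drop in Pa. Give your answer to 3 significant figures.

Q = 689 L/s = 689/1000 = 0.689 m³/s.
Cross-sectional area A = πD²/4 = π(0.193)²/4 = 0.02926 m²; mean velocity V = Q/A = 0.689/0.02926 = 23.55 m/s.
Reynolds number Re = ρVD/μ = 0.798 · 23.55 · 0.193 / 1.17e-05 = 3.1e+05.
Re > 4000 → turbulent. Relative roughness ε/D = 7e-05/0.193 = 0.000363. Swamee-Jain: f = 0.25/(log₁₀[0.000363/3.7 + 5.74/3.1e+05^0.9])² = 0.25/(log₁₀[9.8e-05 + 6.56e-05])² = 0.25/(-3.786)² = 0.01744.
Darcy-Weisbach: ΔP = f(L/D)(ρV²/2) = 0.01744·(70/0.193)·(0.798·23.55²/2) = 0.01744·362.7·221.3 = 1400 Pa.

ΔP ≈ 1400 Pa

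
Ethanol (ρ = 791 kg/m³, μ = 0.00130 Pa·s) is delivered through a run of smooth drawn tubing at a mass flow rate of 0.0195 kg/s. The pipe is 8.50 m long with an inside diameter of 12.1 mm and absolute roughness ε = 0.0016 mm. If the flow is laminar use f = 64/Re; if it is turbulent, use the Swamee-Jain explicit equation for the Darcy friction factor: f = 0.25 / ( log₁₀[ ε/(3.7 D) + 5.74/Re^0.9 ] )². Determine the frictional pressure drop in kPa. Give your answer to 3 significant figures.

A = πD²/4 = π(0.0121)²/4 = 0.000115 m²; mean velocity V = ṁ/(ρA) = 0.0195/(791 · 0.000115) = 0.2144 m/s.
Reynolds number Re = ρVD/μ = 791 · 0.2144 · 0.0121 / 0.0013 = 1578.
Re < 2300 → laminar flow, so f = 64/Re = 64/1578 = 0.04055 (the turbulent correlation is not needed).
Darcy-Weisbach: ΔP = f(L/D)(ρV²/2) = 0.04055·(8.5/0.0121)·(791·0.2144²/2) = 0.04055·702.5·18.18 = 517.8 Pa.
ΔP = 517.8 Pa = 0.518 kPa.

ΔP ≈ 0.518 kPa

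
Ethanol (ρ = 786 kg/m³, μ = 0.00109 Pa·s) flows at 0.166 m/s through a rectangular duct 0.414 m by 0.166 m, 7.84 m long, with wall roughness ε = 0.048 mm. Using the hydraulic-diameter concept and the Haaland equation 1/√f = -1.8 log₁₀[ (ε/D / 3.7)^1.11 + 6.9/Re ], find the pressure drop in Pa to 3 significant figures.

Hydraulic diameter D_h = 4A/P = 4·(0.414·0.166)/(2·(0.414+0.166)) = 0.2749/1.16 = 0.237 m.
Re = ρVD_h/μ = 786·0.166·0.237/0.00109 = 2.837e+04.
ε/D_h = 4.8e-05/0.237 = 0.000203; Haaland gives 1/√f = -1.8 log₁₀[1.86e-05+0.000243] = 6.448, so f = 0.02406.
ΔP = f(L/D_h)(ρV²/2) = 0.02406·7.84/0.237·10.83 = 8.618 Pa.

ΔP ≈ 8.62 Pa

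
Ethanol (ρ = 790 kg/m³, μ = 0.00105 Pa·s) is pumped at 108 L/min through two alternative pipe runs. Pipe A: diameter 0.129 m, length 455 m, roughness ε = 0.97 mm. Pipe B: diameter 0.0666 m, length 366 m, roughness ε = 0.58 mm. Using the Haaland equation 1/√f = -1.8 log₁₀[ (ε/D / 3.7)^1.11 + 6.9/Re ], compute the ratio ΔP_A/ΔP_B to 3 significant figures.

ΔP_A/ΔP_B ≈ 0.0462

Pipe A: V = Q/A = 0.0018/0.01307 = 0.1377 m/s; Re = 1.337e+04; ε/D = 0.00752; Haaland → f = 0.03905; ΔP_A = f(L/D)(ρV²/2) = 1032 Pa.
Pipe B: V = Q/A = 0.0018/0.003484 = 0.5167 m/s; Re = 2.589e+04; ε/D = 0.00871; Haaland → f = 0.03851; ΔP_B = f(L/D)(ρV²/2) = 2.232e+04 Pa.
ΔP_A/ΔP_B = 1032/2.232e+04 = 0.0462.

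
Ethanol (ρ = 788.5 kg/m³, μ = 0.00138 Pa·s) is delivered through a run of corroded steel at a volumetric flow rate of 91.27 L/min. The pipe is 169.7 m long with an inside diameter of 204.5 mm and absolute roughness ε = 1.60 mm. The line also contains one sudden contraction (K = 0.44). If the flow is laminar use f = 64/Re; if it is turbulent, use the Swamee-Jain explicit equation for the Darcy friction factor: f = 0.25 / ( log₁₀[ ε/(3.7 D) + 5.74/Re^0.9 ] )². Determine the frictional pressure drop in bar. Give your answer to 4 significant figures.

ΔP ≈ 3.254×10^-4 bar

Q = 91.27 L/min = 91.27/60000 = 0.001521 m³/s.
Cross-sectional area A = πD²/4 = π(0.2045)²/4 = 0.03285 m²; mean velocity V = Q/A = 0.001521/0.03285 = 0.04631 m/s.
Reynolds number Re = ρVD/μ = 788.5 · 0.04631 · 0.2045 / 0.00138 = 5411.
Re > 4000 → turbulent. Relative roughness ε/D = 0.0016/0.2045 = 0.00782. Swamee-Jain: f = 0.25/(log₁₀[0.00782/3.7 + 5.74/5411^0.9])² = 0.25/(log₁₀[0.00211 + 0.00251])² = 0.25/(-2.335)² = 0.04584.
Total minor-loss coefficient ΣK = 1·0.44 = 0.44.
ΔP = [f·L/D + ΣK]·(ρV²/2) = [0.04584·169.7/0.2045 + 0.44]·(788.5·0.04631²/2) = [38.04 + 0.44]·0.8456 = 32.54 Pa.
ΔP = 32.54 Pa = 3.254×10^-4 bar.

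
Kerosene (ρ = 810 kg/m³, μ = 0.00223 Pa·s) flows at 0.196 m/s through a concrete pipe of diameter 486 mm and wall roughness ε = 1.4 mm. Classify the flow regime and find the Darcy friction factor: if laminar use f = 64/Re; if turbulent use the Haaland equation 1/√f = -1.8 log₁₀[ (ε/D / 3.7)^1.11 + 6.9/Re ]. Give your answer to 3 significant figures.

Re = ρVD/μ = 810·0.196·0.486/0.00223 = 3.46e+04.
Re > 4000 → turbulent. ε/D = 0.0014/0.486 = 0.00288; Haaland: 1/√f = -1.8 log₁₀[0.000354 + 0.000199] = 5.862, so f = 0.0291.

f ≈ 0.0291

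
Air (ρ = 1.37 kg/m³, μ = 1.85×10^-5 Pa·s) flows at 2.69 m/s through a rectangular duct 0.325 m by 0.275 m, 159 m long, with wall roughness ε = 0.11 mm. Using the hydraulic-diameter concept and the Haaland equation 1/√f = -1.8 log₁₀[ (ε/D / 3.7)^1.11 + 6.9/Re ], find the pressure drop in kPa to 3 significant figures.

ΔP ≈ 0.0560 kPa

Hydraulic diameter D_h = 4A/P = 4·(0.325·0.275)/(2·(0.325+0.275)) = 0.3575/1.2 = 0.2979 m.
Re = ρVD_h/μ = 1.37·2.69·0.2979/1.85e-05 = 5.935e+04.
ε/D_h = 0.00011/0.2979 = 0.000369; Haaland gives 1/√f = -1.8 log₁₀[3.62e-05+0.000116] = 6.87, so f = 0.02119.
ΔP = f(L/D_h)(ρV²/2) = 0.02119·159/0.2979·4.957 = 56.05 Pa.
ΔP = 0.0560 kPa.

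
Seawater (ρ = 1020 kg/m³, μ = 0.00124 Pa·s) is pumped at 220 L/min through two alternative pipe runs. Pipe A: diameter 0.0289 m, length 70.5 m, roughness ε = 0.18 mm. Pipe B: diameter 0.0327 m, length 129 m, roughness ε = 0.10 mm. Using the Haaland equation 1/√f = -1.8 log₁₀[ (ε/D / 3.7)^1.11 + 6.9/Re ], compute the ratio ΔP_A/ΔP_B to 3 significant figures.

Pipe A: V = Q/A = 0.003667/0.000656 = 5.59 m/s; Re = 1.329e+05; ε/D = 0.00623; Haaland → f = 0.03312; ΔP_A = f(L/D)(ρV²/2) = 1.287e+06 Pa.
Pipe B: V = Q/A = 0.003667/0.0008398 = 4.366 m/s; Re = 1.174e+05; ε/D = 0.00306; Haaland → f = 0.02735; ΔP_B = f(L/D)(ρV²/2) = 1.049e+06 Pa.
ΔP_A/ΔP_B = 1.287e+06/1.049e+06 = 1.23.

ΔP_A/ΔP_B ≈ 1.23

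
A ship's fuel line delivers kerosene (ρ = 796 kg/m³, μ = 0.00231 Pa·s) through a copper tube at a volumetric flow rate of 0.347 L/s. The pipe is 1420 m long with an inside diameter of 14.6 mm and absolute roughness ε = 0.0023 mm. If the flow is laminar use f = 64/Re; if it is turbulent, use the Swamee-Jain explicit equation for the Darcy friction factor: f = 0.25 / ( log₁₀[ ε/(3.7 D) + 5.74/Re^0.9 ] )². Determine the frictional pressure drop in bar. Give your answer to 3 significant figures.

ΔP ≈ 51.4 bar

Q = 0.347 L/s = 0.347/1000 = 0.000347 m³/s.
Cross-sectional area A = πD²/4 = π(0.0146)²/4 = 0.0001674 m²; mean velocity V = Q/A = 0.000347/0.0001674 = 2.073 m/s.
Reynolds number Re = ρVD/μ = 796 · 2.073 · 0.0146 / 0.00231 = 1.043e+04.
Re > 4000 → turbulent. Relative roughness ε/D = 2.3e-06/0.0146 = 0.000158. Swamee-Jain: f = 0.25/(log₁₀[0.000158/3.7 + 5.74/1.043e+04^0.9])² = 0.25/(log₁₀[4.26e-05 + 0.00139])² = 0.25/(-2.844)² = 0.0309.
Darcy-Weisbach: ΔP = f(L/D)(ρV²/2) = 0.0309·(1420/0.0146)·(796·2.073²/2) = 0.0309·9.726e+04·1710 = 5.139e+06 Pa.
ΔP = 5.139e+06 Pa = 51.4 bar.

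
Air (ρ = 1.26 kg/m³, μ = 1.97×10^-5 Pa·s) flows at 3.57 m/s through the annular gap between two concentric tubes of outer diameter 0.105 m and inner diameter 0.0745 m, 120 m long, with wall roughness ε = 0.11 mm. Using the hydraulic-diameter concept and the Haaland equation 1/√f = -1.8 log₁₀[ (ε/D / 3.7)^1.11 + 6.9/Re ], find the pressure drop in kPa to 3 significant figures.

ΔP ≈ 1.21 kPa

Hydraulic diameter D_h = 4A/P = D_o - D_i = 0.105 - 0.0745 = 0.0305 m.
Re = ρVD_h/μ = 1.26·3.57·0.0305/1.97e-05 = 6964.
ε/D_h = 0.00011/0.0305 = 0.00361; Haaland gives 1/√f = -1.8 log₁₀[0.000455+0.000991] = 5.112, so f = 0.03827.
ΔP = f(L/D_h)(ρV²/2) = 0.03827·120/0.0305·8.029 = 1209 Pa.
ΔP = 1.21 kPa.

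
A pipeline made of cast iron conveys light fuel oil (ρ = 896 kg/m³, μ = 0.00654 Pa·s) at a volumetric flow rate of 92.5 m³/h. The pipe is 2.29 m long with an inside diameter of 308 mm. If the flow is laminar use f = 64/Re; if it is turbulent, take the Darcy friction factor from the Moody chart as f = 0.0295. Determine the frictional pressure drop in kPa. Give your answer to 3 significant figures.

ΔP ≈ 0.0117 kPa

Q = 92.5 m³/h = 92.5/3600 = 0.02569 m³/s.
Cross-sectional area A = πD²/4 = π(0.308)²/4 = 0.07451 m²; mean velocity V = Q/A = 0.02569/0.07451 = 0.3449 m/s.
Reynolds number Re = ρVD/μ = 896 · 0.3449 · 0.308 / 0.00654 = 1.455e+04.
Re > 4000 → turbulent; use the Moody-chart value f = 0.0295.
Darcy-Weisbach: ΔP = f(L/D)(ρV²/2) = 0.0295·(2.29/0.308)·(896·0.3449²/2) = 0.0295·7.435·53.28 = 11.69 Pa.
ΔP = 11.69 Pa = 0.0117 kPa.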